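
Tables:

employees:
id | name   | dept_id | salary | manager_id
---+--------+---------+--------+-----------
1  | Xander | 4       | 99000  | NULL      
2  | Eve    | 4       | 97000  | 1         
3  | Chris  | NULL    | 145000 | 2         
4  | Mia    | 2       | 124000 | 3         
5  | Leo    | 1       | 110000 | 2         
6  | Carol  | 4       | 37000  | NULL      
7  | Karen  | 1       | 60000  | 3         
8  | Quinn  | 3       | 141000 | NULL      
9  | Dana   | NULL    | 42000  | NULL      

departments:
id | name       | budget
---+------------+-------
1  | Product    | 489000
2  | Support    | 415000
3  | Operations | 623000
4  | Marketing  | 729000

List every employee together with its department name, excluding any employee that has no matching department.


INNER JOIN keeps only employees rows whose dept_id matches an id in departments. Walk through each employee:
  - employee 1 (Xander): dept_id=4 -> matches Marketing
  - employee 2 (Eve): dept_id=4 -> matches Marketing
  - employee 3 (Chris): dept_id=NULL, no match -> dropped
  - employee 4 (Mia): dept_id=2 -> matches Support
  - employee 5 (Leo): dept_id=1 -> matches Product
  - employee 6 (Carol): dept_id=4 -> matches Marketing
  - employee 7 (Karen): dept_id=1 -> matches Product
  - employee 8 (Quinn): dept_id=3 -> matches Operations
  - employee 9 (Dana): dept_id=NULL, no match -> dropped
So 2 of 9 rows are dropped.

SQL:
SELECT a.name, b.name AS department
FROM employees a
INNER JOIN departments b ON a.dept_id = b.id

Result:
name   | department
-------+-----------
Xander | Marketing 
Eve    | Marketing 
Mia    | Support   
Leo    | Product   
Carol  | Marketing 
Karen  | Product   
Quinn  | Operations


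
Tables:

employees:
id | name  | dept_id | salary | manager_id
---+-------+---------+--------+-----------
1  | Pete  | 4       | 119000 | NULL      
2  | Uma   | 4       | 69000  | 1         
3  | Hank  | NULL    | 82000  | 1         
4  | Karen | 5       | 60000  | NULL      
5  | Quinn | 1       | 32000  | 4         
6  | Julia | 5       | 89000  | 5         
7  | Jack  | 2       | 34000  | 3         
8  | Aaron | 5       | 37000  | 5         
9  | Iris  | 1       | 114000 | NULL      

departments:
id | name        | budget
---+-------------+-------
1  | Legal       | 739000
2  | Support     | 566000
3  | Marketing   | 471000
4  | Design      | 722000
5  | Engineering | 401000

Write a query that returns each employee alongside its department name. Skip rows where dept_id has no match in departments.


INNER JOIN keeps only employees rows whose dept_id matches an id in departments. Walk through each employee:
  - employee 1 (Pete): dept_id=4 -> matches Design
  - employee 2 (Uma): dept_id=4 -> matches Design
  - employee 3 (Hank): dept_id=NULL, no match -> dropped
  - employee 4 (Karen): dept_id=5 -> matches Engineering
  - employee 5 (Quinn): dept_id=1 -> matches Legal
  - employee 6 (Julia): dept_id=5 -> matches Engineering
  - employee 7 (Jack): dept_id=2 -> matches Support
  - employee 8 (Aaron): dept_id=5 -> matches Engineering
  - employee 9 (Iris): dept_id=1 -> matches Legal
So 1 of 9 rows is dropped.

SQL:
SELECT a.name, b.name AS department
FROM employees a
INNER JOIN departments b ON a.dept_id = b.id

Result:
name  | department 
------+------------
Pete  | Design     
Uma   | Design     
Karen | Engineering
Quinn | Legal      
Julia | Engineering
Jack  | Support    
Aaron | Engineering
Iris  | Legal      


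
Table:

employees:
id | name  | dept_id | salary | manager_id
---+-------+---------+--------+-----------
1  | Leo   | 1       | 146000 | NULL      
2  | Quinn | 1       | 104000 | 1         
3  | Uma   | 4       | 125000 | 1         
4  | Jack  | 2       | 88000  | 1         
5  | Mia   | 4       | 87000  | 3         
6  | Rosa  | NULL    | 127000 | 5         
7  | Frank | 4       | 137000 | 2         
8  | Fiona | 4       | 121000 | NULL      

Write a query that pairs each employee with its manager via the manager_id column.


This is a self-join: employees is joined to a second copy of itself, matching each row's manager_id to another row's id. Use LEFT JOIN so rows with manager_id=NULL are kept.
  - employee 1 (Leo): manager_id=NULL -> NULL
  - employee 2 (Quinn): manager_id=1 -> Leo
  - employee 3 (Uma): manager_id=1 -> Leo
  - employee 4 (Jack): manager_id=1 -> Leo
  - employee 5 (Mia): manager_id=3 -> Uma
  - employee 6 (Rosa): manager_id=5 -> Mia
  - employee 7 (Frank): manager_id=2 -> Quinn
  - employee 8 (Fiona): manager_id=NULL -> NULL

SQL:
SELECT a.name AS item, b.name AS manager
FROM employees a
LEFT JOIN employees b ON a.manager_id = b.id

Result:
item  | manager
------+--------
Leo   | NULL   
Quinn | Leo    
Uma   | Leo    
Jack  | Leo    
Mia   | Uma    
Rosa  | Mia    
Frank | Quinn  
Fiona | NULL   


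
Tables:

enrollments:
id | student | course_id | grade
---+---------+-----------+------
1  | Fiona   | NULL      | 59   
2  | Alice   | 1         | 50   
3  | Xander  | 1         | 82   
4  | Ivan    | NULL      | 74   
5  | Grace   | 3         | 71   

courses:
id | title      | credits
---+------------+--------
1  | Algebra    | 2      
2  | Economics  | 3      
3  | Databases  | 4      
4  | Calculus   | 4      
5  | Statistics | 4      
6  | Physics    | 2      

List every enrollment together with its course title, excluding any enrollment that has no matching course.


INNER JOIN keeps only enrollments rows whose course_id matches an id in courses. Walk through each enrollment:
  - enrollment 1 (Fiona): course_id=NULL, no match -> dropped
  - enrollment 2 (Alice): course_id=1 -> matches Algebra
  - enrollment 3 (Xander): course_id=1 -> matches Algebra
  - enrollment 4 (Ivan): course_id=NULL, no match -> dropped
  - enrollment 5 (Grace): course_id=3 -> matches Databases
So 2 of 5 rows are dropped.

SQL:
SELECT a.student, b.title AS course
FROM enrollments a
INNER JOIN courses b ON a.course_id = b.id

Result:
student | course   
--------+----------
Alice   | Algebra  
Xander  | Algebra  
Grace   | Databases


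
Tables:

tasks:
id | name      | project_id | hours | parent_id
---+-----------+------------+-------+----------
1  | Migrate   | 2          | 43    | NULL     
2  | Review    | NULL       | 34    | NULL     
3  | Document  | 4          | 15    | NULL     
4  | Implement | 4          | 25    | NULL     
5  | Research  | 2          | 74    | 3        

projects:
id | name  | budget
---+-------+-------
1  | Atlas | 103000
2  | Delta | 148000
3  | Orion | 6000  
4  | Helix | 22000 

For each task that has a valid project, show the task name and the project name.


INNER JOIN keeps only tasks rows whose project_id matches an id in projects. Walk through each task:
  - task 1 (Migrate): project_id=2 -> matches Delta
  - task 2 (Review): project_id=NULL, no match -> dropped
  - task 3 (Document): project_id=4 -> matches Helix
  - task 4 (Implement): project_id=4 -> matches Helix
  - task 5 (Research): project_id=2 -> matches Delta
So 1 of 5 rows is dropped.

SQL:
SELECT a.name, b.name AS project
FROM tasks a
INNER JOIN projects b ON a.project_id = b.id

Result:
name      | project
----------+--------
Migrate   | Delta  
Document  | Helix  
Implement | Helix  
Research  | Delta  


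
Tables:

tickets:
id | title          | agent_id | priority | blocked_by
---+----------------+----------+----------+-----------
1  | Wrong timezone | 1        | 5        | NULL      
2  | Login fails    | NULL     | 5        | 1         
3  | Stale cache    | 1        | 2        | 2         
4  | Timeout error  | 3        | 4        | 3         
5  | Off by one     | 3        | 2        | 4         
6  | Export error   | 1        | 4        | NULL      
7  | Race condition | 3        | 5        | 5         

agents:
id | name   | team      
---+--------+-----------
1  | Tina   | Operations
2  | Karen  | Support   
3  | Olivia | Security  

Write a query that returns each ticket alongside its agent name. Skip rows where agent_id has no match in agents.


INNER JOIN keeps only tickets rows whose agent_id matches an id in agents. Walk through each ticket:
  - ticket 1 (Wrong timezone): agent_id=1 -> matches Tina
  - ticket 2 (Login fails): agent_id=NULL, no match -> dropped
  - ticket 3 (Stale cache): agent_id=1 -> matches Tina
  - ticket 4 (Timeout error): agent_id=3 -> matches Olivia
  - ticket 5 (Off by one): agent_id=3 -> matches Olivia
  - ticket 6 (Export error): agent_id=1 -> matches Tina
  - ticket 7 (Race condition): agent_id=3 -> matches Olivia
So 1 of 7 rows is dropped.

SQL:
SELECT a.title, b.name AS agent
FROM tickets a
INNER JOIN agents b ON a.agent_id = b.id

Result:
title          | agent 
---------------+-------
Wrong timezone | Tina  
Stale cache    | Tina  
Timeout error  | Olivia
Off by one     | Olivia
Export error   | Tina  
Race condition | Olivia


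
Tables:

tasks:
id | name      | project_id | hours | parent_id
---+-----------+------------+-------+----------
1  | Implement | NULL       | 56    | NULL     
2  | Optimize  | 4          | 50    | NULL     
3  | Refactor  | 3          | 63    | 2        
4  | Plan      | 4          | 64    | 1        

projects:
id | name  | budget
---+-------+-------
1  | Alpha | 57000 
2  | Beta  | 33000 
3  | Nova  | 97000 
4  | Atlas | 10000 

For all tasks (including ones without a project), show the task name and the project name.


LEFT JOIN keeps every row from tasks (the left table); where project_id has no match in projects, the project columns become NULL. Walk through each task:
  - task 1 (Implement): project_id=NULL, no match -> kept with NULL
  - task 2 (Optimize): project_id=4 -> matches Atlas
  - task 3 (Refactor): project_id=3 -> matches Nova
  - task 4 (Plan): project_id=4 -> matches Atlas
All 4 rows appear; 1 has NULL project.

SQL:
SELECT a.name, b.name AS project
FROM tasks a
LEFT JOIN projects b ON a.project_id = b.id

Result:
name      | project
----------+--------
Implement | NULL   
Optimize  | Atlas  
Refactor  | Nova   
Plan      | Atlas  


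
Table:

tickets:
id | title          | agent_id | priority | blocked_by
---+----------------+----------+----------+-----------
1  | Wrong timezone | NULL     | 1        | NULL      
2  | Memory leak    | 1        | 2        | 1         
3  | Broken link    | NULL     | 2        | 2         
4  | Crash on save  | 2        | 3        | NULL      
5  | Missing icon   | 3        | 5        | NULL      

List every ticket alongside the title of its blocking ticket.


This is a self-join: tickets is joined to a second copy of itself, matching each row's blocked_by to another row's id. Use LEFT JOIN so rows with blocked_by=NULL are kept.
  - ticket 1 (Wrong timezone): blocked_by=NULL -> NULL
  - ticket 2 (Memory leak): blocked_by=1 -> Wrong timezone
  - ticket 3 (Broken link): blocked_by=2 -> Memory leak
  - ticket 4 (Crash on save): blocked_by=NULL -> NULL
  - ticket 5 (Missing icon): blocked_by=NULL -> NULL

SQL:
SELECT a.title AS item, b.title AS blocked_by
FROM tickets a
LEFT JOIN tickets b ON a.blocked_by = b.id

Result:
item           | blocked_by    
---------------+---------------
Wrong timezone | NULL          
Memory leak    | Wrong timezone
Broken link    | Memory leak   
Crash on save  | NULL          
Missing icon   | NULL          


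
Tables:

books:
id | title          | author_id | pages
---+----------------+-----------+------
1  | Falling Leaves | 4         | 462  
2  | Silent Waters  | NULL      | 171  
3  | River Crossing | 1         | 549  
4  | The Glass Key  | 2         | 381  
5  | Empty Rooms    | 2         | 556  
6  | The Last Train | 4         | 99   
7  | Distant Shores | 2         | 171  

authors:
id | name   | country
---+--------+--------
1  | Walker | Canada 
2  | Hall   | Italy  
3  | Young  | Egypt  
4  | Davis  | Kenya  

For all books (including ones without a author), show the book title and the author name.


LEFT JOIN keeps every row from books (the left table); where author_id has no match in authors, the author columns become NULL. Walk through each book:
  - book 1 (Falling Leaves): author_id=4 -> matches Davis
  - book 2 (Silent Waters): author_id=NULL, no match -> kept with NULL
  - book 3 (River Crossing): author_id=1 -> matches Walker
  - book 4 (The Glass Key): author_id=2 -> matches Hall
  - book 5 (Empty Rooms): author_id=2 -> matches Hall
  - book 6 (The Last Train): author_id=4 -> matches Davis
  - book 7 (Distant Shores): author_id=2 -> matches Hall
All 7 rows appear; 1 has NULL author.

SQL:
SELECT a.title, b.name AS author
FROM books a
LEFT JOIN authors b ON a.author_id = b.id

Result:
title          | author
---------------+-------
Falling Leaves | Davis 
Silent Waters  | NULL  
River Crossing | Walker
The Glass Key  | Hall  
Empty Rooms    | Hall  
The Last Train | Davis 
Distant Shores | Hall  


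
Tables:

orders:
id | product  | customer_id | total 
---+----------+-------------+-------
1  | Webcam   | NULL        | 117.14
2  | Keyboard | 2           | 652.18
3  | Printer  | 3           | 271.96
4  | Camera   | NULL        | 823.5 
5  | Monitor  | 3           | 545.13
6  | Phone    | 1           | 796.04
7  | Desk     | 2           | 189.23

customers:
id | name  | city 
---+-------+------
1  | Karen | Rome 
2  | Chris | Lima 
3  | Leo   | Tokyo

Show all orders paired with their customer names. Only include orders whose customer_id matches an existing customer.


INNER JOIN keeps only orders rows whose customer_id matches an id in customers. Walk through each order:
  - order 1 (Webcam): customer_id=NULL, no match -> dropped
  - order 2 (Keyboard): customer_id=2 -> matches Chris
  - order 3 (Printer): customer_id=3 -> matches Leo
  - order 4 (Camera): customer_id=NULL, no match -> dropped
  - order 5 (Monitor): customer_id=3 -> matches Leo
  - order 6 (Phone): customer_id=1 -> matches Karen
  - order 7 (Desk): customer_id=2 -> matches Chris
So 2 of 7 rows are dropped.

SQL:
SELECT a.product, b.name AS customer
FROM orders a
INNER JOIN customers b ON a.customer_id = b.id

Result:
product  | customer
---------+---------
Keyboard | Chris   
Printer  | Leo     
Monitor  | Leo     
Phone    | Karen   
Desk     | Chris   


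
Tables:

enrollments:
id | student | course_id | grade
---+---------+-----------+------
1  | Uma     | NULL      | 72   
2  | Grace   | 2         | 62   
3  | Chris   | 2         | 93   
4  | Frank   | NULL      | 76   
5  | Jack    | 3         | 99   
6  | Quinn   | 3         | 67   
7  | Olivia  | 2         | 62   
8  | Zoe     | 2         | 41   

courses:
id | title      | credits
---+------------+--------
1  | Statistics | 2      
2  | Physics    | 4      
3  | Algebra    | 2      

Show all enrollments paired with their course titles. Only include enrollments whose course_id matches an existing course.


INNER JOIN keeps only enrollments rows whose course_id matches an id in courses. Walk through each enrollment:
  - enrollment 1 (Uma): course_id=NULL, no match -> dropped
  - enrollment 2 (Grace): course_id=2 -> matches Physics
  - enrollment 3 (Chris): course_id=2 -> matches Physics
  - enrollment 4 (Frank): course_id=NULL, no match -> dropped
  - enrollment 5 (Jack): course_id=3 -> matches Algebra
  - enrollment 6 (Quinn): course_id=3 -> matches Algebra
  - enrollment 7 (Olivia): course_id=2 -> matches Physics
  - enrollment 8 (Zoe): course_id=2 -> matches Physics
So 2 of 8 rows are dropped.

SQL:
SELECT a.student, b.title AS course
FROM enrollments a
INNER JOIN courses b ON a.course_id = b.id

Result:
student | course 
--------+--------
Grace   | Physics
Chris   | Physics
Jack    | Algebra
Quinn   | Algebra
Olivia  | Physics
Zoe     | Physics


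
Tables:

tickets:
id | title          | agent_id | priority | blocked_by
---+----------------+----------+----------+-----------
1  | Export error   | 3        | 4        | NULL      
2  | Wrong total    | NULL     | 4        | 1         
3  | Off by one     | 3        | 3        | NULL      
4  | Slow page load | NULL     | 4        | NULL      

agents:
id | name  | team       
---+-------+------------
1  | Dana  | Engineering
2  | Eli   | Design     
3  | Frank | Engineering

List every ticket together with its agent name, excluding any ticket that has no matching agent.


INNER JOIN keeps only tickets rows whose agent_id matches an id in agents. Walk through each ticket:
  - ticket 1 (Export error): agent_id=3 -> matches Frank
  - ticket 2 (Wrong total): agent_id=NULL, no match -> dropped
  - ticket 3 (Off by one): agent_id=3 -> matches Frank
  - ticket 4 (Slow page load): agent_id=NULL, no match -> dropped
So 2 of 4 rows are dropped.

SQL:
SELECT a.title, b.name AS agent
FROM tickets a
INNER JOIN agents b ON a.agent_id = b.id

Result:
title        | agent
-------------+------
Export error | Frank
Off by one   | Frank


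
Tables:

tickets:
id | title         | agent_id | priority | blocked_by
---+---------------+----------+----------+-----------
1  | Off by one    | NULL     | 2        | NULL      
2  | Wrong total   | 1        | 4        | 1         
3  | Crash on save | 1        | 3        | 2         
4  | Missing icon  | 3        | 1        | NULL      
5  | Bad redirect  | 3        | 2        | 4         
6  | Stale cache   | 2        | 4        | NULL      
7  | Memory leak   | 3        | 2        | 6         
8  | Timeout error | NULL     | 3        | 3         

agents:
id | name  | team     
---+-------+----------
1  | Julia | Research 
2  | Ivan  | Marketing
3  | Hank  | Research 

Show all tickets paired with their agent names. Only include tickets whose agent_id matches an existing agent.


INNER JOIN keeps only tickets rows whose agent_id matches an id in agents. Walk through each ticket:
  - ticket 1 (Off by one): agent_id=NULL, no match -> dropped
  - ticket 2 (Wrong total): agent_id=1 -> matches Julia
  - ticket 3 (Crash on save): agent_id=1 -> matches Julia
  - ticket 4 (Missing icon): agent_id=3 -> matches Hank
  - ticket 5 (Bad redirect): agent_id=3 -> matches Hank
  - ticket 6 (Stale cache): agent_id=2 -> matches Ivan
  - ticket 7 (Memory leak): agent_id=3 -> matches Hank
  - ticket 8 (Timeout error): agent_id=NULL, no match -> dropped
So 2 of 8 rows are dropped.

SQL:
SELECT a.title, b.name AS agent
FROM tickets a
INNER JOIN agents b ON a.agent_id = b.id

Result:
title         | agent
--------------+------
Wrong total   | Julia
Crash on save | Julia
Missing icon  | Hank 
Bad redirect  | Hank 
Stale cache   | Ivan 
Memory leak   | Hank 


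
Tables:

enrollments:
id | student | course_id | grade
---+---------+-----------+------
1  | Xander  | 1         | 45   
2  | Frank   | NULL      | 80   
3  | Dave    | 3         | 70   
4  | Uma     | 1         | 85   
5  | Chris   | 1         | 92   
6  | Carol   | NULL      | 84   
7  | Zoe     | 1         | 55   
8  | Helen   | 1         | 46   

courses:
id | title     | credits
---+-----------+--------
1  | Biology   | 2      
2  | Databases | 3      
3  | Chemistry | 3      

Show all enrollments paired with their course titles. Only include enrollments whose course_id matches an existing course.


INNER JOIN keeps only enrollments rows whose course_id matches an id in courses. Walk through each enrollment:
  - enrollment 1 (Xander): course_id=1 -> matches Biology
  - enrollment 2 (Frank): course_id=NULL, no match -> dropped
  - enrollment 3 (Dave): course_id=3 -> matches Chemistry
  - enrollment 4 (Uma): course_id=1 -> matches Biology
  - enrollment 5 (Chris): course_id=1 -> matches Biology
  - enrollment 6 (Carol): course_id=NULL, no match -> dropped
  - enrollment 7 (Zoe): course_id=1 -> matches Biology
  - enrollment 8 (Helen): course_id=1 -> matches Biology
So 2 of 8 rows are dropped.

SQL:
SELECT a.student, b.title AS course
FROM enrollments a
INNER JOIN courses b ON a.course_id = b.id

Result:
student | course   
--------+----------
Xander  | Biology  
Dave    | Chemistry
Uma     | Biology  
Chris   | Biology  
Zoe     | Biology  
Helen   | Biology  


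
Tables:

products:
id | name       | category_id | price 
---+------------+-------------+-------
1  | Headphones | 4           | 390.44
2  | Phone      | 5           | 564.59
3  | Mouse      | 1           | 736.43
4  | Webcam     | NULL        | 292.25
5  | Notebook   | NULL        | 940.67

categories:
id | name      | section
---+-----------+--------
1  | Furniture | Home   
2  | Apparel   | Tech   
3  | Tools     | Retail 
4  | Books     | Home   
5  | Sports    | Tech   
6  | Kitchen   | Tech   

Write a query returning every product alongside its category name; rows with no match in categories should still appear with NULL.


LEFT JOIN keeps every row from products (the left table); where category_id has no match in categories, the category columns become NULL. Walk through each product:
  - product 1 (Headphones): category_id=4 -> matches Books
  - product 2 (Phone): category_id=5 -> matches Sports
  - product 3 (Mouse): category_id=1 -> matches Furniture
  - product 4 (Webcam): category_id=NULL, no match -> kept with NULL
  - product 5 (Notebook): category_id=NULL, no match -> kept with NULL
All 5 rows appear; 2 have NULL category.

SQL:
SELECT a.name, b.name AS category
FROM products a
LEFT JOIN categories b ON a.category_id = b.id

Result:
name       | category 
-----------+----------
Headphones | Books    
Phone      | Sports   
Mouse      | Furniture
Webcam     | NULL     
Notebook   | NULL     


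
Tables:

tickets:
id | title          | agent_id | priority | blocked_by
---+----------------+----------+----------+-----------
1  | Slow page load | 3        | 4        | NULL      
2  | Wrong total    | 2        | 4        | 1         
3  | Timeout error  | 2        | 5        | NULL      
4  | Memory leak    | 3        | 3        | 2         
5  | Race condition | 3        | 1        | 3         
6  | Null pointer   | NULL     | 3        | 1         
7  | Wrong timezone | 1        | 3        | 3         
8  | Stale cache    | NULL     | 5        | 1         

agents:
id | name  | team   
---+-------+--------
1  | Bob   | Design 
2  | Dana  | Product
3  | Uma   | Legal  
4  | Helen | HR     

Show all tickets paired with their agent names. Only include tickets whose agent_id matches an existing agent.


INNER JOIN keeps only tickets rows whose agent_id matches an id in agents. Walk through each ticket:
  - ticket 1 (Slow page load): agent_id=3 -> matches Uma
  - ticket 2 (Wrong total): agent_id=2 -> matches Dana
  - ticket 3 (Timeout error): agent_id=2 -> matches Dana
  - ticket 4 (Memory leak): agent_id=3 -> matches Uma
  - ticket 5 (Race condition): agent_id=3 -> matches Uma
  - ticket 6 (Null pointer): agent_id=NULL, no match -> dropped
  - ticket 7 (Wrong timezone): agent_id=1 -> matches Bob
  - ticket 8 (Stale cache): agent_id=NULL, no match -> dropped
So 2 of 8 rows are dropped.

SQL:
SELECT a.title, b.name AS agent
FROM tickets a
INNER JOIN agents b ON a.agent_id = b.id

Result:
title          | agent
---------------+------
Slow page load | Uma  
Wrong total    | Dana 
Timeout error  | Dana 
Memory leak    | Uma  
Race condition | Uma  
Wrong timezone | Bob  


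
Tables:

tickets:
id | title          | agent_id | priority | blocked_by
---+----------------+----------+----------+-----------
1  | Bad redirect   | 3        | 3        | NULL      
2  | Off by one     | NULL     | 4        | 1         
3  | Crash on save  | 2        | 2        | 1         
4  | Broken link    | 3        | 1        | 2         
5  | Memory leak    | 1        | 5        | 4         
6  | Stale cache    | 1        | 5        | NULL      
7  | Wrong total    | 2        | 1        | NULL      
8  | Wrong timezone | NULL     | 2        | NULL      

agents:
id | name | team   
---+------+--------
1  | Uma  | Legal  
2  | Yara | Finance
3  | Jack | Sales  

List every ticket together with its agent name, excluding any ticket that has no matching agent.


INNER JOIN keeps only tickets rows whose agent_id matches an id in agents. Walk through each ticket:
  - ticket 1 (Bad redirect): agent_id=3 -> matches Jack
  - ticket 2 (Off by one): agent_id=NULL, no match -> dropped
  - ticket 3 (Crash on save): agent_id=2 -> matches Yara
  - ticket 4 (Broken link): agent_id=3 -> matches Jack
  - ticket 5 (Memory leak): agent_id=1 -> matches Uma
  - ticket 6 (Stale cache): agent_id=1 -> matches Uma
  - ticket 7 (Wrong total): agent_id=2 -> matches Yara
  - ticket 8 (Wrong timezone): agent_id=NULL, no match -> dropped
So 2 of 8 rows are dropped.

SQL:
SELECT a.title, b.name AS agent
FROM tickets a
INNER JOIN agents b ON a.agent_id = b.id

Result:
title         | agent
--------------+------
Bad redirect  | Jack 
Crash on save | Yara 
Broken link   | Jack 
Memory leak   | Uma  
Stale cache   | Uma  
Wrong total   | Yara 


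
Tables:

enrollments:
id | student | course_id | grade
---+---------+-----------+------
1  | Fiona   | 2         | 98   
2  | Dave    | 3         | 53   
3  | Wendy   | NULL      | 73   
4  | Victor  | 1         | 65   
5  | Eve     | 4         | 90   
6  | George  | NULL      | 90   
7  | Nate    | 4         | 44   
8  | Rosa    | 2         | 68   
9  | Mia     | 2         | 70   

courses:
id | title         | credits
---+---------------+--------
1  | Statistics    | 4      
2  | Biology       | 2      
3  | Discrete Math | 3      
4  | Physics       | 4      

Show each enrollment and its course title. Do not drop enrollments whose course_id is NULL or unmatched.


LEFT JOIN keeps every row from enrollments (the left table); where course_id has no match in courses, the course columns become NULL. Walk through each enrollment:
  - enrollment 1 (Fiona): course_id=2 -> matches Biology
  - enrollment 2 (Dave): course_id=3 -> matches Discrete Math
  - enrollment 3 (Wendy): course_id=NULL, no match -> kept with NULL
  - enrollment 4 (Victor): course_id=1 -> matches Statistics
  - enrollment 5 (Eve): course_id=4 -> matches Physics
  - enrollment 6 (George): course_id=NULL, no match -> kept with NULL
  - enrollment 7 (Nate): course_id=4 -> matches Physics
  - enrollment 8 (Rosa): course_id=2 -> matches Biology
  - enrollment 9 (Mia): course_id=2 -> matches Biology
All 9 rows appear; 2 have NULL course.

SQL:
SELECT a.student, b.title AS course
FROM enrollments a
LEFT JOIN courses b ON a.course_id = b.id

Result:
student | course       
--------+--------------
Fiona   | Biology      
Dave    | Discrete Math
Wendy   | NULL         
Victor  | Statistics   
Eve     | Physics      
George  | NULL         
Nate    | Physics      
Rosa    | Biology      
Mia     | Biology      


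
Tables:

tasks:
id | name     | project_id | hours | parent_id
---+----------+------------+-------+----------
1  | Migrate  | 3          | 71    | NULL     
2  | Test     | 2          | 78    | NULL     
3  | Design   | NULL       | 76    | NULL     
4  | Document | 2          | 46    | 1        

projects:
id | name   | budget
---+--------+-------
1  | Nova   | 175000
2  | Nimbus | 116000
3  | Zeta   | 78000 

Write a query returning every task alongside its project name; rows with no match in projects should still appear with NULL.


LEFT JOIN keeps every row from tasks (the left table); where project_id has no match in projects, the project columns become NULL. Walk through each task:
  - task 1 (Migrate): project_id=3 -> matches Zeta
  - task 2 (Test): project_id=2 -> matches Nimbus
  - task 3 (Design): project_id=NULL, no match -> kept with NULL
  - task 4 (Document): project_id=2 -> matches Nimbus
All 4 rows appear; 1 has NULL project.

SQL:
SELECT a.name, b.name AS project
FROM tasks a
LEFT JOIN projects b ON a.project_id = b.id

Result:
name     | project
---------+--------
Migrate  | Zeta   
Test     | Nimbus 
Design   | NULL   
Document | Nimbus 


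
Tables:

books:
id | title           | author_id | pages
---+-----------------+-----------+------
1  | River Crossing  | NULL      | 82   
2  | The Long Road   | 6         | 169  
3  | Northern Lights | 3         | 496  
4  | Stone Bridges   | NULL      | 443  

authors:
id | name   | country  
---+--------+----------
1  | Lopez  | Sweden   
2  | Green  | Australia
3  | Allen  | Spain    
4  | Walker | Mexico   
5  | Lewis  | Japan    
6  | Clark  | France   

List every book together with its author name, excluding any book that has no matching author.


INNER JOIN keeps only books rows whose author_id matches an id in authors. Walk through each book:
  - book 1 (River Crossing): author_id=NULL, no match -> dropped
  - book 2 (The Long Road): author_id=6 -> matches Clark
  - book 3 (Northern Lights): author_id=3 -> matches Allen
  - book 4 (Stone Bridges): author_id=NULL, no match -> dropped
So 2 of 4 rows are dropped.

SQL:
SELECT a.title, b.name AS author
FROM books a
INNER JOIN authors b ON a.author_id = b.id

Result:
title           | author
----------------+-------
The Long Road   | Clark 
Northern Lights | Allen 


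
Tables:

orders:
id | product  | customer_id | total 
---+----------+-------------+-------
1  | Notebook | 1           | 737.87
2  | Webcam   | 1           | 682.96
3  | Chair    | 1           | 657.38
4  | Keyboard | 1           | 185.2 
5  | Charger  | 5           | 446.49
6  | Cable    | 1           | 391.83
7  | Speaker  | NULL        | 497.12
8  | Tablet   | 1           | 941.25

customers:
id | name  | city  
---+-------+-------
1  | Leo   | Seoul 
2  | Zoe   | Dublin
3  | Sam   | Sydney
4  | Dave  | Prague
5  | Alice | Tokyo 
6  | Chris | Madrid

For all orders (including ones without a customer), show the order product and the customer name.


LEFT JOIN keeps every row from orders (the left table); where customer_id has no match in customers, the customer columns become NULL. Walk through each order:
  - order 1 (Notebook): customer_id=1 -> matches Leo
  - order 2 (Webcam): customer_id=1 -> matches Leo
  - order 3 (Chair): customer_id=1 -> matches Leo
  - order 4 (Keyboard): customer_id=1 -> matches Leo
  - order 5 (Charger): customer_id=5 -> matches Alice
  - order 6 (Cable): customer_id=1 -> matches Leo
  - order 7 (Speaker): customer_id=NULL, no match -> kept with NULL
  - order 8 (Tablet): customer_id=1 -> matches Leo
All 8 rows appear; 1 has NULL customer.

SQL:
SELECT a.product, b.name AS customer
FROM orders a
LEFT JOIN customers b ON a.customer_id = b.id

Result:
product  | customer
---------+---------
Notebook | Leo     
Webcam   | Leo     
Chair    | Leo     
Keyboard | Leo     
Charger  | Alice   
Cable    | Leo     
Speaker  | NULL    
Tablet   | Leo     


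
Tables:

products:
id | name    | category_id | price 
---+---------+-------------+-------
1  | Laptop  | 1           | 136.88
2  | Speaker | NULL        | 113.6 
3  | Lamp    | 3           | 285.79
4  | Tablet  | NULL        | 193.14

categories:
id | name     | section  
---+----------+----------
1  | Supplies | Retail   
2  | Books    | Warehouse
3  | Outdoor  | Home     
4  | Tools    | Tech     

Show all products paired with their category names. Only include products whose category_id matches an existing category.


INNER JOIN keeps only products rows whose category_id matches an id in categories. Walk through each product:
  - product 1 (Laptop): category_id=1 -> matches Supplies
  - product 2 (Speaker): category_id=NULL, no match -> dropped
  - product 3 (Lamp): category_id=3 -> matches Outdoor
  - product 4 (Tablet): category_id=NULL, no match -> dropped
So 2 of 4 rows are dropped.

SQL:
SELECT a.name, b.name AS category
FROM products a
INNER JOIN categories b ON a.category_id = b.id

Result:
name   | category
-------+---------
Laptop | Supplies
Lamp   | Outdoor 


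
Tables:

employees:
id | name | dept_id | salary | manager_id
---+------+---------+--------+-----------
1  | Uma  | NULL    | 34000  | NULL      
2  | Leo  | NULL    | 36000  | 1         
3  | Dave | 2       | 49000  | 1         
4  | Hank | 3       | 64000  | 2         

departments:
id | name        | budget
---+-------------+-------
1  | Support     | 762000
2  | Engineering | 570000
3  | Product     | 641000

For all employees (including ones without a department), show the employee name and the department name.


LEFT JOIN keeps every row from employees (the left table); where dept_id has no match in departments, the department columns become NULL. Walk through each employee:
  - employee 1 (Uma): dept_id=NULL, no match -> kept with NULL
  - employee 2 (Leo): dept_id=NULL, no match -> kept with NULL
  - employee 3 (Dave): dept_id=2 -> matches Engineering
  - employee 4 (Hank): dept_id=3 -> matches Product
All 4 rows appear; 2 have NULL department.

SQL:
SELECT a.name, b.name AS department
FROM employees a
LEFT JOIN departments b ON a.dept_id = b.id

Result:
name | department 
-----+------------
Uma  | NULL       
Leo  | NULL       
Dave | Engineering
Hank | Product    


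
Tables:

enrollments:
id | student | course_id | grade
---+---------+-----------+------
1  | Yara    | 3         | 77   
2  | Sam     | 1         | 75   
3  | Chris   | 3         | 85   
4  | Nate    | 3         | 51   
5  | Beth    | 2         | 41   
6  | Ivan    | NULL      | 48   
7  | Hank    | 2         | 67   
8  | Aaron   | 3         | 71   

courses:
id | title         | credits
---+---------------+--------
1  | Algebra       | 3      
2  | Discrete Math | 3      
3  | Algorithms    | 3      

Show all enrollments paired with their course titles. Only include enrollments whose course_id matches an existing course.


INNER JOIN keeps only enrollments rows whose course_id matches an id in courses. Walk through each enrollment:
  - enrollment 1 (Yara): course_id=3 -> matches Algorithms
  - enrollment 2 (Sam): course_id=1 -> matches Algebra
  - enrollment 3 (Chris): course_id=3 -> matches Algorithms
  - enrollment 4 (Nate): course_id=3 -> matches Algorithms
  - enrollment 5 (Beth): course_id=2 -> matches Discrete Math
  - enrollment 6 (Ivan): course_id=NULL, no match -> dropped
  - enrollment 7 (Hank): course_id=2 -> matches Discrete Math
  - enrollment 8 (Aaron): course_id=3 -> matches Algorithms
So 1 of 8 rows is dropped.

SQL:
SELECT a.student, b.title AS course
FROM enrollments a
INNER JOIN courses b ON a.course_id = b.id

Result:
student | course       
--------+--------------
Yara    | Algorithms   
Sam     | Algebra      
Chris   | Algorithms   
Nate    | Algorithms   
Beth    | Discrete Math
Hank    | Discrete Math
Aaron   | Algorithms   


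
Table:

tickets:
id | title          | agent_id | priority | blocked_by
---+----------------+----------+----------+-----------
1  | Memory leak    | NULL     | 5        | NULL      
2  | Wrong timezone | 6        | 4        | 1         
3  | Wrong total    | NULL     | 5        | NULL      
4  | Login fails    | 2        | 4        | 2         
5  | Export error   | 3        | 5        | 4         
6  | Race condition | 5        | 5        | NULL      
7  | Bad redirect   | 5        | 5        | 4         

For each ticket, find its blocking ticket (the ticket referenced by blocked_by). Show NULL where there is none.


This is a self-join: tickets is joined to a second copy of itself, matching each row's blocked_by to another row's id. Use LEFT JOIN so rows with blocked_by=NULL are kept.
  - ticket 1 (Memory leak): blocked_by=NULL -> NULL
  - ticket 2 (Wrong timezone): blocked_by=1 -> Memory leak
  - ticket 3 (Wrong total): blocked_by=NULL -> NULL
  - ticket 4 (Login fails): blocked_by=2 -> Wrong timezone
  - ticket 5 (Export error): blocked_by=4 -> Login fails
  - ticket 6 (Race condition): blocked_by=NULL -> NULL
  - ticket 7 (Bad redirect): blocked_by=4 -> Login fails

SQL:
SELECT a.title AS item, b.title AS blocked_by
FROM tickets a
LEFT JOIN tickets b ON a.blocked_by = b.id

Result:
item           | blocked_by    
---------------+---------------
Memory leak    | NULL          
Wrong timezone | Memory leak   
Wrong total    | NULL          
Login fails    | Wrong timezone
Export error   | Login fails   
Race condition | NULL          
Bad redirect   | Login fails   


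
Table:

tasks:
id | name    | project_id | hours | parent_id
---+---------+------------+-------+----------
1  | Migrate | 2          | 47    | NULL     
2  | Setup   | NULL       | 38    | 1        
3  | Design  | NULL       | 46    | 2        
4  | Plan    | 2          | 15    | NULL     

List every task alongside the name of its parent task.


This is a self-join: tasks is joined to a second copy of itself, matching each row's parent_id to another row's id. Use LEFT JOIN so rows with parent_id=NULL are kept.
  - task 1 (Migrate): parent_id=NULL -> NULL
  - task 2 (Setup): parent_id=1 -> Migrate
  - task 3 (Design): parent_id=2 -> Setup
  - task 4 (Plan): parent_id=NULL -> NULL

SQL:
SELECT a.name AS item, b.name AS parent
FROM tasks a
LEFT JOIN tasks b ON a.parent_id = b.id

Result:
item    | parent 
--------+--------
Migrate | NULL   
Setup   | Migrate
Design  | Setup  
Plan    | NULL   


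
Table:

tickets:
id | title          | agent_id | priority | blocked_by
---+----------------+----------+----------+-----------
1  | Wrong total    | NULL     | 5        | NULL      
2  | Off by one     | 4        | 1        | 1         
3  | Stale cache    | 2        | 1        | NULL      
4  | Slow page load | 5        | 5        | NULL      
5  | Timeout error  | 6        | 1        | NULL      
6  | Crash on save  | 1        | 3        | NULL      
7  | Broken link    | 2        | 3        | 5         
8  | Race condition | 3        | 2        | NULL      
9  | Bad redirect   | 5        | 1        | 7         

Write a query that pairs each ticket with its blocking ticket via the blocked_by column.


This is a self-join: tickets is joined to a second copy of itself, matching each row's blocked_by to another row's id. Use LEFT JOIN so rows with blocked_by=NULL are kept.
  - ticket 1 (Wrong total): blocked_by=NULL -> NULL
  - ticket 2 (Off by one): blocked_by=1 -> Wrong total
  - ticket 3 (Stale cache): blocked_by=NULL -> NULL
  - ticket 4 (Slow page load): blocked_by=NULL -> NULL
  - ticket 5 (Timeout error): blocked_by=NULL -> NULL
  - ticket 6 (Crash on save): blocked_by=NULL -> NULL
  - ticket 7 (Broken link): blocked_by=5 -> Timeout error
  - ticket 8 (Race condition): blocked_by=NULL -> NULL
  - ticket 9 (Bad redirect): blocked_by=7 -> Broken link

SQL:
SELECT a.title AS item, b.title AS blocked_by
FROM tickets a
LEFT JOIN tickets b ON a.blocked_by = b.id

Result:
item           | blocked_by   
---------------+--------------
Wrong total    | NULL         
Off by one     | Wrong total  
Stale cache    | NULL         
Slow page load | NULL         
Timeout error  | NULL         
Crash on save  | NULL         
Broken link    | Timeout error
Race condition | NULL         
Bad redirect   | Broken link  


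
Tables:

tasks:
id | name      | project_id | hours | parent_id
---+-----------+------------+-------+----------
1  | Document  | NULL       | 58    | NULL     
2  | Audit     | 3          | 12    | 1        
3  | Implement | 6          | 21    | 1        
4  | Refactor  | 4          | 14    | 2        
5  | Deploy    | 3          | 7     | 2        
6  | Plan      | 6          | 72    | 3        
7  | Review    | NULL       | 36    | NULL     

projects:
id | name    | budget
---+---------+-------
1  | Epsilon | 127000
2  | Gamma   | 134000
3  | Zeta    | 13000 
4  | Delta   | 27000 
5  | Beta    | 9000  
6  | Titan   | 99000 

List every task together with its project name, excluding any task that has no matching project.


INNER JOIN keeps only tasks rows whose project_id matches an id in projects. Walk through each task:
  - task 1 (Document): project_id=NULL, no match -> dropped
  - task 2 (Audit): project_id=3 -> matches Zeta
  - task 3 (Implement): project_id=6 -> matches Titan
  - task 4 (Refactor): project_id=4 -> matches Delta
  - task 5 (Deploy): project_id=3 -> matches Zeta
  - task 6 (Plan): project_id=6 -> matches Titan
  - task 7 (Review): project_id=NULL, no match -> dropped
So 2 of 7 rows are dropped.

SQL:
SELECT a.name, b.name AS project
FROM tasks a
INNER JOIN projects b ON a.project_id = b.id

Result:
name      | project
----------+--------
Audit     | Zeta   
Implement | Titan  
Refactor  | Delta  
Deploy    | Zeta   
Plan      | Titan  


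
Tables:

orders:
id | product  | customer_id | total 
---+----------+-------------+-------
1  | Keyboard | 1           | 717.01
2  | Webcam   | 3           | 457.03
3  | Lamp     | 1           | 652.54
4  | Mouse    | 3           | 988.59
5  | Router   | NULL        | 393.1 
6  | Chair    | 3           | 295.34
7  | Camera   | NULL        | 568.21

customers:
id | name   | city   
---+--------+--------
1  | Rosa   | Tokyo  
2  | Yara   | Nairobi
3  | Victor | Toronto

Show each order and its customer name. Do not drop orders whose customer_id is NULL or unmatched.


LEFT JOIN keeps every row from orders (the left table); where customer_id has no match in customers, the customer columns become NULL. Walk through each order:
  - order 1 (Keyboard): customer_id=1 -> matches Rosa
  - order 2 (Webcam): customer_id=3 -> matches Victor
  - order 3 (Lamp): customer_id=1 -> matches Rosa
  - order 4 (Mouse): customer_id=3 -> matches Victor
  - order 5 (Router): customer_id=NULL, no match -> kept with NULL
  - order 6 (Chair): customer_id=3 -> matches Victor
  - order 7 (Camera): customer_id=NULL, no match -> kept with NULL
All 7 rows appear; 2 have NULL customer.

SQL:
SELECT a.product, b.name AS customer
FROM orders a
LEFT JOIN customers b ON a.customer_id = b.id

Result:
product  | customer
---------+---------
Keyboard | Rosa    
Webcam   | Victor  
Lamp     | Rosa    
Mouse    | Victor  
Router   | NULL    
Chair    | Victor  
Camera   | NULL    
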